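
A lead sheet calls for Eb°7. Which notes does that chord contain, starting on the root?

Eb°7 is a diminished seventh built on Eb.
Root: Eb
Minor 3rd (3rd): Gb
Diminished 5th (5th): Bbb
Diminished 7th (7th): Dbb

Eb, Gb, Bbb, Dbb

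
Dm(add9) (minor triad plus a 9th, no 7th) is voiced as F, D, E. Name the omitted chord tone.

Dm(add9) = D, F, A, E. The voicing lacks the 5th (perfect 5th), A.

A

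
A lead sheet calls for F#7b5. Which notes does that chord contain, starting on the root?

Root F#, quality dominant seventh flat five:
- root: F#
- major 3rd: A#
- diminished 5th: C
- minor 7th: E

F# – A# – C – E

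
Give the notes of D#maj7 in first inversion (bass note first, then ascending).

In root position, D#maj7 is D#–F##–A#–C##.
First inversion puts the third (F##) in the bass.

F##  A#  C##  D#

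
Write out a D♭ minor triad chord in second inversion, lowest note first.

Ab – Db – Fb

In root position, D♭ minor triad is Db–Fb–Ab.
Second inversion puts the fifth (Ab) in the bass.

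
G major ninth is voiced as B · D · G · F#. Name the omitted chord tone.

A

G major ninth = G, B, D, F#, A. The voicing lacks the 9th (major 9th), A.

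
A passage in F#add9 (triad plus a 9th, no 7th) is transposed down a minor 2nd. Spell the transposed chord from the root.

Transposed root: F# → E# (minor 2nd down). So we spell E# added-ninth:
- root: E#
- major 3rd: G##
- perfect 5th: B#
- major 9th: F##

E#  G##  B#  F##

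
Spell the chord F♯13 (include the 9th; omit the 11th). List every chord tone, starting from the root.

F♯13 is a dominant thirteenth built on F#.
F# — root
A# — major 3rd
C# — perfect 5th
E — minor 7th
G# — major 9th
D# — major 13th

F# – A# – C# – E – G# – D#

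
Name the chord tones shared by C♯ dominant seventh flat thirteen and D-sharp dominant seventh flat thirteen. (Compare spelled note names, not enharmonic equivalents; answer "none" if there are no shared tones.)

C# B

C♯ dominant seventh flat thirteen = C#, E#, G#, B, A.
D-sharp dominant seventh flat thirteen = D#, F##, A#, C#, B.
Shared: C#, B.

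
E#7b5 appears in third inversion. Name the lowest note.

E#7b5 = E#–G##–B–D#. Third inversion → seventh in the bass = D#.

D#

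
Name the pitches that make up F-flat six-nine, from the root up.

F-flat A-flat C-flat D-flat G-flat

Root F-flat, quality six-nine:
F-flat — root
A-flat — major 3rd
C-flat — perfect 5th
D-flat — major 6th
G-flat — major 9th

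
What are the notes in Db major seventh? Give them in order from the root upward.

Db, F, Ab, C

Db major seventh is a major seventh built on Db.
root → Db
3rd (major 3rd) → F
5th (perfect 5th) → Ab
7th (major 7th) → C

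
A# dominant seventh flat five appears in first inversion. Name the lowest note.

C-double-sharp

A# dominant seventh flat five in root position is A-sharp–C-double-sharp–E–G-sharp.
First inversion places the third in the bass, which is C-double-sharp.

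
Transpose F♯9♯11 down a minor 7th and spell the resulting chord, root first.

G#, B#, D#, F#, A#, C##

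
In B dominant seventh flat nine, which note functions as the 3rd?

D♯

Root of B dominant seventh flat nine = B. The 3rd is a major 3rd: B up a major 3rd → D♯.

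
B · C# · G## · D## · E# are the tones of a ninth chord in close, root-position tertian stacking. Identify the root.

C#

Stacking in thirds gives C# – E# – G## – B – D##, so C# is the root — C# dominant seventh sharp nine sharp five.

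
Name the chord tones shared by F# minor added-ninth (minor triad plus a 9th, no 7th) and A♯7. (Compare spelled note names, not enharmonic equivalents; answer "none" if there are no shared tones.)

F# minor added-ninth = F♯, A, C♯, G♯.
A♯7 = A♯, C𝄪, E♯, G♯.
Shared: G♯.

G♯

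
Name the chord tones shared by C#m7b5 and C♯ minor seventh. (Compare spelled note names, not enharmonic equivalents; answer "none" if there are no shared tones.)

C#, E, B

C#m7b5: C# E G B
C♯ minor seventh: C# E G# B
Common to both → C#, E, B.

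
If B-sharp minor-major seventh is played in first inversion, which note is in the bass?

D-sharp

B-sharp minor-major seventh in root position is B-sharp–D-sharp–F-double-sharp–A-double-sharp.
First inversion places the third in the bass, which is D-sharp.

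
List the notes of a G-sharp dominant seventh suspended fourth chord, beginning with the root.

Root G-sharp, quality dominant seventh suspended fourth:
Root: G-sharp
Perfect 4th (4th): C-sharp
Perfect 5th (5th): D-sharp
Minor 7th (7th): F-sharp

G-sharp C-sharp D-sharp F-sharp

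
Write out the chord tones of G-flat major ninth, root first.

G-flat major ninth: major ninth on Gb.
root → Gb
3rd (major 3rd) → Bb
5th (perfect 5th) → Db
7th (major 7th) → F
9th (major 9th) → Ab

Gb, Bb, Db, F, Ab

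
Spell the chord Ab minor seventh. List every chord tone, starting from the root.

Ab, Cb, Eb, Gb

Ab minor seventh: minor seventh on Ab.
- root: Ab
- minor 3rd: Cb
- perfect 5th: Eb
- minor 7th: Gb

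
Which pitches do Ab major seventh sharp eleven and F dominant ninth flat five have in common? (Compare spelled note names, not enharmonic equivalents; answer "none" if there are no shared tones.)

Ab major seventh sharp eleven: A-flat C E-flat G D
F dominant ninth flat five: F A C-flat E-flat G
Common to both → E-flat, G.

E-flat G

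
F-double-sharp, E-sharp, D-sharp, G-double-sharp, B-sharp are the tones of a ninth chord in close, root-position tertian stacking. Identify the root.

E-sharp

Stacking in thirds gives E-sharp – G-double-sharp – B-sharp – D-sharp – F-double-sharp, so E-sharp is the root — E-sharp dominant ninth.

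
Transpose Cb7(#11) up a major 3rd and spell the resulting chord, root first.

Cb up a major 3rd → Eb. New chord: Eb dominant seventh sharp eleven.
- root: Eb
- major 3rd: G
- perfect 5th: Bb
- minor 7th: Db
- augmented 11th: A

Eb, G, Bb, Db, A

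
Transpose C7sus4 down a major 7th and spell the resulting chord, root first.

Db – Gb – Ab – Cb

C down a major 7th → Db. New chord: Db dominant seventh suspended fourth.
root → Db
4th (perfect 4th) → Gb
5th (perfect 5th) → Ab
7th (minor 7th) → Cb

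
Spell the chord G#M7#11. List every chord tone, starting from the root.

G#, B#, D#, F##, C##

Root G#, quality major seventh sharp eleven:
root → G#
3rd (major 3rd) → B#
5th (perfect 5th) → D#
7th (major 7th) → F##
11th (augmented 11th) → C##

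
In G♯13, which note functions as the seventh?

F#

G♯13 is built on G#; its 7th is a minor 7th above the root.
A seventh above G uses the letter F, and the minor 7th above G# is F#.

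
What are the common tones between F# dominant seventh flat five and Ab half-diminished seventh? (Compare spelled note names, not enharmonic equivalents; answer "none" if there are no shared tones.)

F# dominant seventh flat five: F-sharp A-sharp C E
Ab half-diminished seventh: A-flat C-flat E-double-flat G-flat
Common to both → none.

none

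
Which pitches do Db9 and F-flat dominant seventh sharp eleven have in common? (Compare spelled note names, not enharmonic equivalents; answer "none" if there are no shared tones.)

Db9 = Db, F, Ab, Cb, Eb.
F-flat dominant seventh sharp eleven = Fb, Ab, Cb, Ebb, Bb.
Shared: Ab, Cb.

Ab  Cb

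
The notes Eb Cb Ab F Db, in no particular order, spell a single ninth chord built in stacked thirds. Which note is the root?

Arranged so that each adjacent pair is a third by letter name: Db – F – Ab – Cb – Eb.
The bottom of that stack, Db, is the root (this is Db dominant ninth).

Db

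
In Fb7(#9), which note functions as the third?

Ab

Root of Fb7(#9) = Fb. The 3rd is a major 3rd: Fb up a major 3rd → Ab.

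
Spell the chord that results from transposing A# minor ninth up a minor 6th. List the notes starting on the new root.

Transposed root: A# → F# (minor 6th up). So we spell F# minor ninth:
Root: F#
Minor 3rd (3rd): A
Perfect 5th (5th): C#
Minor 7th (7th): E
Major 9th (9th): G#

F#  A  C#  E  G#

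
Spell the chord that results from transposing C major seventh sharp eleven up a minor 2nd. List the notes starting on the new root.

A minor 2nd up from C is Db, so the new chord is Db major seventh sharp eleven.
- root: Db
- major 3rd: F
- perfect 5th: Ab
- major 7th: C
- augmented 11th: G

Db, F, Ab, C, G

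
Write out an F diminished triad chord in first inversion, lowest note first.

Ab Cb F

In root position, F diminished triad is F–Ab–Cb.
First inversion puts the third (Ab) in the bass.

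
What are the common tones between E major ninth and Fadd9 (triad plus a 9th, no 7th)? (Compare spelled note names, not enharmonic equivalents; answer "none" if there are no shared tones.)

E major ninth = E, G♯, B, D♯, F♯.
Fadd9 = F, A, C, G.
Shared: none.

none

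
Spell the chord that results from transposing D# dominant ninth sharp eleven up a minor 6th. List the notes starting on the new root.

Transposed root: D# → B (minor 6th up). So we spell B dominant ninth sharp eleven:
- root: B
- major 3rd: D#
- perfect 5th: F#
- minor 7th: A
- major 9th: C#
- augmented 11th: E#

B, D#, F#, A, C#, E#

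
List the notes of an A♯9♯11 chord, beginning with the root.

A# – C## – E# – G# – B# – D##

Root A#, quality dominant ninth sharp eleven:
root → A#
3rd (major 3rd) → C##
5th (perfect 5th) → E#
7th (minor 7th) → G#
9th (major 9th) → B#
11th (augmented 11th) → D##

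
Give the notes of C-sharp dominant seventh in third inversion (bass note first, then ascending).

C-sharp dominant seventh = C♯–E♯–G♯–B; third inversion → seventh (B) lowest.

B  C♯  E♯  G♯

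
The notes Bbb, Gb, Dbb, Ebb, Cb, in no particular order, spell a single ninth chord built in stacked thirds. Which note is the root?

Stacking in thirds gives Cb – Ebb – Gb – Bbb – Dbb, so Cb is the root — Cb minor seventh flat nine.

Cb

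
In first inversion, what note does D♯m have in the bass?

F#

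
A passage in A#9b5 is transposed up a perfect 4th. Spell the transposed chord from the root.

D# F## A C# E#

A perfect 4th up from A# is D#, so the new chord is D# dominant ninth flat five.
D# — root
F## — major 3rd
A — diminished 5th
C# — minor 7th
E# — major 9th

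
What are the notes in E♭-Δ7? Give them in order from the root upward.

Eb, Gb, Bb, D

E♭-Δ7: minor-major seventh on Eb.
Root: Eb
Minor 3rd (3rd): Gb
Perfect 5th (5th): Bb
Major 7th (7th): D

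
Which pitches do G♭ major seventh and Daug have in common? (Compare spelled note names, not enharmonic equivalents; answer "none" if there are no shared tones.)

G♭ major seventh: Gb Bb Db F
Daug: D F# A#
Common to both → none.

none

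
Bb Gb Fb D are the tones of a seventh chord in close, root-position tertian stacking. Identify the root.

Gb

Stacking in thirds gives Gb – Bb – D – Fb, so Gb is the root — Gb augmented seventh.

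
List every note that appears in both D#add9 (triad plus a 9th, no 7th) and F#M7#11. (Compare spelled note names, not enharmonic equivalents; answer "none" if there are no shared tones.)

D#add9 = D♯, F𝄪, A♯, E♯.
F#M7#11 = F♯, A♯, C♯, E♯, B♯.
Shared: A♯, E♯.

A♯, E♯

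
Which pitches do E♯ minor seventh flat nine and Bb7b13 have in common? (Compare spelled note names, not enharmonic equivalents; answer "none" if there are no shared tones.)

E♯ minor seventh flat nine: E# G# B# D# F#
Bb7b13: Bb D F Ab Gb
Common to both → none.

none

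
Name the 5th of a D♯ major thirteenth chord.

A-sharp

Root of D♯ major thirteenth = D-sharp. The 5th is a perfect 5th: D-sharp up a perfect 5th → A-sharp.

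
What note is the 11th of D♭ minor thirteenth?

Root of D♭ minor thirteenth = D-flat. The 11th is a perfect 11th: D-flat up a perfect 11th → G-flat.

G-flat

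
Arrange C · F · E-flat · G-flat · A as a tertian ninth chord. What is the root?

F

Stacking in thirds gives F – A – C – E-flat – G-flat, so F is the root — F dominant seventh flat nine.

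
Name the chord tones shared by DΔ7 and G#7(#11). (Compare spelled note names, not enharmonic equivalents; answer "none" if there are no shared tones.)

F#

DΔ7 = D, F#, A, C#.
G#7(#11) = G#, B#, D#, F#, C##.
Shared: F#.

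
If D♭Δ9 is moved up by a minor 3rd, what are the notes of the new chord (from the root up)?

Db up a minor 3rd → Fb. New chord: Fb major ninth.
- root: Fb
- major 3rd: Ab
- perfect 5th: Cb
- major 7th: Eb
- major 9th: Gb

Fb Ab Cb Eb Gb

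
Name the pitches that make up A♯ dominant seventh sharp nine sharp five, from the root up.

A#  C##  E##  G#  B##

A♯ dominant seventh sharp nine sharp five: dominant seventh sharp nine sharp five on A#.
- root: A#
- major 3rd: C##
- augmented 5th: E##
- minor 7th: G#
- augmented 9th: B##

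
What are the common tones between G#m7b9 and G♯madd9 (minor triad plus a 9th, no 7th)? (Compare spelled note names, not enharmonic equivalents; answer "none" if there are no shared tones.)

G#m7b9 = G#, B, D#, F#, A.
G♯madd9 = G#, B, D#, A#.
Shared: G#, B, D#.

G#, B, D#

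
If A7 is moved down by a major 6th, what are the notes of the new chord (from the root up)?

A down a major 6th → C. New chord: C dominant seventh.
root → C
3rd (major 3rd) → E
5th (perfect 5th) → G
7th (minor 7th) → Bb

C E G Bb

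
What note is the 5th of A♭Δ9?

Eb

A♭Δ9 is built on Ab; its 5th is a perfect 5th above the root.
A fifth above A uses the letter E, and the perfect 5th above Ab is Eb.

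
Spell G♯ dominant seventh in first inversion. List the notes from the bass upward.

B#, D#, F#, G#

G♯ dominant seventh = G#–B#–D#–F#; first inversion → third (B#) lowest.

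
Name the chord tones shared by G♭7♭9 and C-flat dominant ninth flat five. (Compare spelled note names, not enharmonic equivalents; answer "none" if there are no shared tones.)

Db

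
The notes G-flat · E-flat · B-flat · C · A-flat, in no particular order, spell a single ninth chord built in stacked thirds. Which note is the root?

A-flat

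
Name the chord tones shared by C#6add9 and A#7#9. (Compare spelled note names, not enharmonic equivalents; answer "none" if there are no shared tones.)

E# G# A#

C#6add9 = C#, E#, G#, A#, D#.
A#7#9 = A#, C##, E#, G#, B##.
Shared: E#, G#, A#.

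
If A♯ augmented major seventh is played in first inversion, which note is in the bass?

C##

A♯ augmented major seventh = A#–C##–E##–G##. First inversion → third in the bass = C##.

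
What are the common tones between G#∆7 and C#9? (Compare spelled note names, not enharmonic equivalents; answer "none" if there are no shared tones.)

G#, D#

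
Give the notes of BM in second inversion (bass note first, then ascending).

F#, B, D#

BM = B–D#–F#; second inversion → fifth (F#) lowest.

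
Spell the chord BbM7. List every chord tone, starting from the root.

Bb – D – F – A

Root Bb, quality major seventh:
root → Bb
3rd (major 3rd) → D
5th (perfect 5th) → F
7th (major 7th) → A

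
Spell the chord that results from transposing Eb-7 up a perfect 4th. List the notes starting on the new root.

Eb up a perfect 4th → Ab. New chord: Ab minor seventh.
Ab — root
Cb — minor 3rd
Eb — perfect 5th
Gb — minor 7th

Ab, Cb, Eb, Gb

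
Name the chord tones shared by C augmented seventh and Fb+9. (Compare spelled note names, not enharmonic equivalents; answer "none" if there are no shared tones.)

C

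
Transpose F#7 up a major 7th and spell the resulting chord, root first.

E♯ G𝄪 B♯ D♯

F♯ up a major 7th → E♯. New chord: E♯ dominant seventh.
- root: E♯
- major 3rd: G𝄪
- perfect 5th: B♯
- minor 7th: D♯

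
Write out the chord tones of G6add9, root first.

G6add9 is a six-nine built on G.
G — root
B — major 3rd
D — perfect 5th
E — major 6th
A — major 9th

G, B, D, E, A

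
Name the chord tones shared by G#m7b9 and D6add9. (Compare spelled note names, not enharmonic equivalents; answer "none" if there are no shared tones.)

B, F#, A

G#m7b9: G# B D# F# A
D6add9: D F# A B E
Common to both → B, F#, A.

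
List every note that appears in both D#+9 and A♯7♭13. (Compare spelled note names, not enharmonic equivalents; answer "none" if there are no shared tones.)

D#+9: D♯ F𝄪 A𝄪 C♯ E♯
A♯7♭13: A♯ C𝄪 E♯ G♯ F♯
Common to both → E♯.

E♯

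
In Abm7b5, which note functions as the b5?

Root of Abm7b5 = A♭. The 5th is a diminished 5th: A♭ up a diminished 5th → E𝄫.

E𝄫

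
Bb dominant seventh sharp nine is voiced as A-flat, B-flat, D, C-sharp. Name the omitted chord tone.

F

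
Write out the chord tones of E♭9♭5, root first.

E♭  G  B𝄫  D♭  F

E♭9♭5: dominant ninth flat five on E♭.
Root: E♭
Major 3rd (3rd): G
Diminished 5th (5th): B𝄫
Minor 7th (7th): D♭
Major 9th (9th): F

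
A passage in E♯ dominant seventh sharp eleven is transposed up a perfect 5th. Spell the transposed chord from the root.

Transposed root: E♯ → B♯ (perfect 5th up). So we spell B♯ dominant seventh sharp eleven:
root → B♯
3rd (major 3rd) → D𝄪
5th (perfect 5th) → F𝄪
7th (minor 7th) → A♯
11th (augmented 11th) → E𝄪

B♯  D𝄪  F𝄪  A♯  E𝄪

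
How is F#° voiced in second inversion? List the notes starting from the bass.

In root position, F#° is F#–A–C.
Second inversion puts the fifth (C) in the bass.

C F# A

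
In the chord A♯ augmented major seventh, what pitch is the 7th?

G-double-sharp

Root of A♯ augmented major seventh = A-sharp. The 7th is a major 7th: A-sharp up a major 7th → G-double-sharp.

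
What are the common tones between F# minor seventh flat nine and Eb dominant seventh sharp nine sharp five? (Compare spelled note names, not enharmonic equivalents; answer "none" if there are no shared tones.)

F# minor seventh flat nine = F-sharp, A, C-sharp, E, G.
Eb dominant seventh sharp nine sharp five = E-flat, G, B, D-flat, F-sharp.
Shared: F-sharp, G.

F-sharp  G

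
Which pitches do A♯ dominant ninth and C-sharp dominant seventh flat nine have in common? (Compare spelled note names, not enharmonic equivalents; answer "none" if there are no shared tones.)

E-sharp, G-sharp

A♯ dominant ninth: A-sharp C-double-sharp E-sharp G-sharp B-sharp
C-sharp dominant seventh flat nine: C-sharp E-sharp G-sharp B D
Common to both → E-sharp, G-sharp.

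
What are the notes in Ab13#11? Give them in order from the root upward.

Ab, C, Eb, Gb, Bb, D, F

Ab13#11: dominant thirteenth sharp eleven on Ab.
Root: Ab
Major 3rd (3rd): C
Perfect 5th (5th): Eb
Minor 7th (7th): Gb
Major 9th (9th): Bb
Augmented 11th (11th): D
Major 13th (13th): F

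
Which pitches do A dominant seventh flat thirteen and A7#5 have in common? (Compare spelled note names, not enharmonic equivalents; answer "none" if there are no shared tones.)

A dominant seventh flat thirteen: A C# E G F
A7#5: A C# E# G
Common to both → A, C#, G.

A – C# – G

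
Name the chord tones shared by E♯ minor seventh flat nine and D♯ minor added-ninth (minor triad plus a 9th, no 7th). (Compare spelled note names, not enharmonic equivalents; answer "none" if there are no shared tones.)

E-sharp, D-sharp, F-sharp

E♯ minor seventh flat nine: E-sharp G-sharp B-sharp D-sharp F-sharp
D♯ minor added-ninth: D-sharp F-sharp A-sharp E-sharp
Common to both → E-sharp, D-sharp, F-sharp.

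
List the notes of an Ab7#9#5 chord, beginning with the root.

Ab C E Gb B

Root Ab, quality dominant seventh sharp nine sharp five:
root → Ab
3rd (major 3rd) → C
5th (augmented 5th) → E
7th (minor 7th) → Gb
9th (augmented 9th) → B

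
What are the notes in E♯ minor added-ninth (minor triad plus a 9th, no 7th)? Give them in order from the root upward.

E♯ minor added-ninth: minor added-ninth on E-sharp.
- root: E-sharp
- minor 3rd: G-sharp
- perfect 5th: B-sharp
- major 9th: F-double-sharp

E-sharp, G-sharp, B-sharp, F-double-sharp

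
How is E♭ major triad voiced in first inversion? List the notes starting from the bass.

E♭ major triad = E-flat–G–B-flat; first inversion → third (G) lowest.

G – B-flat – E-flat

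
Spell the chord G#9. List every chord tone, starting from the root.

Root G#, quality dominant ninth:
G# — root
B# — major 3rd
D# — perfect 5th
F# — minor 7th
A# — major 9th

G#, B#, D#, F#, A#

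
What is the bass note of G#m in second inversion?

D#

G#m in root position is G#–B–D#.
Second inversion places the fifth in the bass, which is D#.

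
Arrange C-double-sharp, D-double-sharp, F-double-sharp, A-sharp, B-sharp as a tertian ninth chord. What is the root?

Arranged so that each adjacent pair is a third by letter name: B-sharp – D-double-sharp – F-double-sharp – A-sharp – C-double-sharp.
The bottom of that stack, B-sharp, is the root (this is B-sharp dominant ninth).

B-sharp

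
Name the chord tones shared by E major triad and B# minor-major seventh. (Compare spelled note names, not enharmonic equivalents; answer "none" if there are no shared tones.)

none

E major triad = E, G#, B.
B# minor-major seventh = B#, D#, F##, A##.
Shared: none.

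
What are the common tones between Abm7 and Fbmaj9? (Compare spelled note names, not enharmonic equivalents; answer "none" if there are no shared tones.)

Abm7: A♭ C♭ E♭ G♭
Fbmaj9: F♭ A♭ C♭ E♭ G♭
Common to both → A♭, C♭, E♭, G♭.

A♭  C♭  E♭  G♭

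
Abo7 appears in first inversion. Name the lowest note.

C♭

Abo7 in root position is A♭–C♭–E𝄫–G𝄫.
First inversion places the third in the bass, which is C♭.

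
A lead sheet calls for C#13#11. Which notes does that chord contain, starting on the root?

Root C#, quality dominant thirteenth sharp eleven:
root → C#
3rd (major 3rd) → E#
5th (perfect 5th) → G#
7th (minor 7th) → B
9th (major 9th) → D#
11th (augmented 11th) → F##
13th (major 13th) → A#

C# E# G# B D# F## A#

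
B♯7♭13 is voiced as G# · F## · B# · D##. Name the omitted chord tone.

B♯7♭13 = B#, D##, F##, A#, G#. The voicing lacks the 7th (minor 7th), A#.

A#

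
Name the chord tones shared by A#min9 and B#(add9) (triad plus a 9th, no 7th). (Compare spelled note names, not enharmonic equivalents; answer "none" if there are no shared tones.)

B#

A#min9 = A#, C#, E#, G#, B#.
B#(add9) = B#, D##, F##, C##.
Shared: B#.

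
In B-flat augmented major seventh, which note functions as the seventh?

B-flat augmented major seventh is built on Bb; its 7th is a major 7th above the root.
A seventh above B uses the letter A, and the major 7th above Bb is A.

A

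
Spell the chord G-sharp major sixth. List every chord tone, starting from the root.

G-sharp major sixth is a major sixth built on G-sharp.
Root: G-sharp
Major 3rd (3rd): B-sharp
Perfect 5th (5th): D-sharp
Major 6th (6th): E-sharp

G-sharp, B-sharp, D-sharp, E-sharp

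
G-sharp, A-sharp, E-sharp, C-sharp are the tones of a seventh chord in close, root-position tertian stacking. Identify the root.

Stacking in thirds gives A-sharp – C-sharp – E-sharp – G-sharp, so A-sharp is the root — A-sharp minor seventh.

A-sharp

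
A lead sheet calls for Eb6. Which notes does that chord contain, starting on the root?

Eb6 is a major sixth built on Eb.
root → Eb
3rd (major 3rd) → G
5th (perfect 5th) → Bb
6th (major 6th) → C

Eb – G – Bb – C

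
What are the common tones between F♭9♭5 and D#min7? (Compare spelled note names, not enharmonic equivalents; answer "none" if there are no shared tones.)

F♭9♭5: Fb Ab Cbb Ebb Gb
D#min7: D# F# A# C#
Common to both → none.

none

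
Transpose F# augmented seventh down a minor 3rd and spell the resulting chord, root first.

A minor 3rd down from F-sharp is D-sharp, so the new chord is D-sharp augmented seventh.
- root: D-sharp
- major 3rd: F-double-sharp
- augmented 5th: A-double-sharp
- minor 7th: C-sharp

D-sharp, F-double-sharp, A-double-sharp, C-sharp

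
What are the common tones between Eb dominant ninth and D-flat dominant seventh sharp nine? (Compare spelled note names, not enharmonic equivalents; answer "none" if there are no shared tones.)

Eb dominant ninth: E-flat G B-flat D-flat F
D-flat dominant seventh sharp nine: D-flat F A-flat C-flat E
Common to both → D-flat, F.

D-flat – F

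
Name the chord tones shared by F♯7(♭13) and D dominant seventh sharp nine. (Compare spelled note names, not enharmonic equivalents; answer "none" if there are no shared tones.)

F#  D

F♯7(♭13): F# A# C# E D
D dominant seventh sharp nine: D F# A C E#
Common to both → F#, D.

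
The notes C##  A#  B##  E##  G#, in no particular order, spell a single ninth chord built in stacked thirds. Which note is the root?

A#

Stacking in thirds gives A# – C## – E## – G# – B##, so A# is the root — A# dominant seventh sharp nine sharp five.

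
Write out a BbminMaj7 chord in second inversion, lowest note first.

F, A, Bb, Db

BbminMaj7 = Bb–Db–F–A; second inversion → fifth (F) lowest.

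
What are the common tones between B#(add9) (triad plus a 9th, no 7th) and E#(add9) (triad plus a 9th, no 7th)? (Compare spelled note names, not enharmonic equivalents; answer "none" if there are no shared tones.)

B#(add9) = B#, D##, F##, C##.
E#(add9) = E#, G##, B#, F##.
Shared: B#, F##.

B#, F##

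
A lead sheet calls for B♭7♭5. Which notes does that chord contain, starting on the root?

Bb, D, Fb, Ab

Root Bb, quality dominant seventh flat five:
- root: Bb
- major 3rd: D
- diminished 5th: Fb
- minor 7th: Ab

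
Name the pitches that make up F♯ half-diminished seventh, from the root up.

F-sharp, A, C, E

Root F-sharp, quality half-diminished seventh:
- root: F-sharp
- minor 3rd: A
- diminished 5th: C
- minor 7th: E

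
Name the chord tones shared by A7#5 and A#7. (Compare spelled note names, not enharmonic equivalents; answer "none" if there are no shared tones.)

E#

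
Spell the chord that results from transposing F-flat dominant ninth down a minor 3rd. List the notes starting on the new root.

D-flat – F – A-flat – C-flat – E-flat

Transposed root: F-flat → D-flat (minor 3rd down). So we spell D-flat dominant ninth:
Root: D-flat
Major 3rd (3rd): F
Perfect 5th (5th): A-flat
Minor 7th (7th): C-flat
Major 9th (9th): E-flat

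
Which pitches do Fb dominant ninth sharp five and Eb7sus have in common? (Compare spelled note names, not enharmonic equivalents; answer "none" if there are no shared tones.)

Ab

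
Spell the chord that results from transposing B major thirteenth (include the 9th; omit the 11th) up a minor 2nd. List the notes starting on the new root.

C, E, G, B, D, A

Transposed root: B → C (minor 2nd up). So we spell C major thirteenth:
- root: C
- major 3rd: E
- perfect 5th: G
- major 7th: B
- major 9th: D
- major 13th: A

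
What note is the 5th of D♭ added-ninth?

Root of D♭ added-ninth = Db. The 5th is a perfect 5th: Db up a perfect 5th → Ab.

Ab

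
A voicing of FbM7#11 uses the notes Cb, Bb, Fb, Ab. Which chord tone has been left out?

Eb

The full FbM7#11 chord is Fb, Ab, Cb, Eb, Bb.
Comparing with the voicing, the major 7th (7th) — Eb — is absent.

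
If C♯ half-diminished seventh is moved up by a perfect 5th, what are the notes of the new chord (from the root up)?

C-sharp up a perfect 5th → G-sharp. New chord: G-sharp half-diminished seventh.
G-sharp — root
B — minor 3rd
D — diminished 5th
F-sharp — minor 7th

G-sharp, B, D, F-sharp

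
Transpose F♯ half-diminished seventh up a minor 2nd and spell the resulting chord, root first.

Transposed root: F-sharp → G (minor 2nd up). So we spell G half-diminished seventh:
G — root
B-flat — minor 3rd
D-flat — diminished 5th
F — minor 7th

G  B-flat  D-flat  F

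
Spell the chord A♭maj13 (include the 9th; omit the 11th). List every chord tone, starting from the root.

A♭maj13 is a major thirteenth built on A♭.
A♭ — root
C — major 3rd
E♭ — perfect 5th
G — major 7th
B♭ — major 9th
F — major 13th

A♭ C E♭ G B♭ F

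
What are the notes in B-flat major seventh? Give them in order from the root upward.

Bb, D, F, A

Root Bb, quality major seventh:
- root: Bb
- major 3rd: D
- perfect 5th: F
- major 7th: A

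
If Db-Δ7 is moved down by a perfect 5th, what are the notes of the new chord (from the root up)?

Transposed root: Db → Gb (perfect 5th down). So we spell Gb minor-major seventh:
Gb — root
Bbb — minor 3rd
Db — perfect 5th
F — major 7th

Gb, Bbb, Db, F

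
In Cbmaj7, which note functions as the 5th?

Gb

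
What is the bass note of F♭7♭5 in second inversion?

C𝄫

F♭7♭5 in root position is F♭–A♭–C𝄫–E𝄫.
Second inversion places the fifth in the bass, which is C𝄫.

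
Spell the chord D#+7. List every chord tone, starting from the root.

D#+7 is an augmented seventh built on D#.
D# — root
F## — major 3rd
A## — augmented 5th
C# — minor 7th

D#  F##  A##  C#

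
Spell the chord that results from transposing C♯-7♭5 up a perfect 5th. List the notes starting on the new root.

G#, B, D, F#

A perfect 5th up from C# is G#, so the new chord is G# half-diminished seventh.
root → G#
3rd (minor 3rd) → B
5th (diminished 5th) → D
7th (minor 7th) → F#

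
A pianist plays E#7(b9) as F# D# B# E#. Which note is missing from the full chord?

The full E#7(b9) chord is E#, G##, B#, D#, F#.
Comparing with the voicing, the major 3rd (3rd) — G## — is absent.

G##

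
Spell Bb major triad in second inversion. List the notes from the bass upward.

In root position, Bb major triad is Bb–D–F.
Second inversion puts the fifth (F) in the bass.

F, Bb, D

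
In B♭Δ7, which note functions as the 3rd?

D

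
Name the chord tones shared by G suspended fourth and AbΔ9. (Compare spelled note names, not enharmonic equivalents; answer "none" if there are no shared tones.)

G – C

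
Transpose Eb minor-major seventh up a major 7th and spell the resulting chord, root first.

D F A C-sharp

Transposed root: E-flat → D (major 7th up). So we spell D minor-major seventh:
- root: D
- minor 3rd: F
- perfect 5th: A
- major 7th: C-sharp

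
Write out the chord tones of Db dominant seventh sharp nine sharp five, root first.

Db dominant seventh sharp nine sharp five: dominant seventh sharp nine sharp five on D-flat.
D-flat — root
F — major 3rd
A — augmented 5th
C-flat — minor 7th
E — augmented 9th

D-flat F A C-flat E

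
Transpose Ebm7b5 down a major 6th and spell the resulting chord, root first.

Gb Bbb Dbb Fb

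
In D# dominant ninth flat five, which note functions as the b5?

Root of D# dominant ninth flat five = D#. The 5th is a diminished 5th: D# up a diminished 5th → A.

A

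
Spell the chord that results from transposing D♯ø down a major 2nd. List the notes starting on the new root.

A major 2nd down from D# is C#, so the new chord is C# half-diminished seventh.
root → C#
3rd (minor 3rd) → E
5th (diminished 5th) → G
7th (minor 7th) → B

C#, E, G, B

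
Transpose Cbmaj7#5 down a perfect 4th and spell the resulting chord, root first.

A perfect 4th down from Cb is Gb, so the new chord is Gb augmented major seventh.
Root: Gb
Major 3rd (3rd): Bb
Augmented 5th (5th): D
Major 7th (7th): F

Gb, Bb, D, F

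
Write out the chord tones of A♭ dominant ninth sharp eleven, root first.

Root A-flat, quality dominant ninth sharp eleven:
A-flat — root
C — major 3rd
E-flat — perfect 5th
G-flat — minor 7th
B-flat — major 9th
D — augmented 11th

A-flat, C, E-flat, G-flat, B-flat, D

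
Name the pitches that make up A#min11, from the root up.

A# C# E# G# B# D#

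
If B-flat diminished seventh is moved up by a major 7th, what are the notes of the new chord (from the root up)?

Transposed root: B-flat → A (major 7th up). So we spell A diminished seventh:
Root: A
Minor 3rd (3rd): C
Diminished 5th (5th): E-flat
Diminished 7th (7th): G-flat

A  C  E-flat  G-flat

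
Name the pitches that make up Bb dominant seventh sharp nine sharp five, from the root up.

Bb, D, F#, Ab, C#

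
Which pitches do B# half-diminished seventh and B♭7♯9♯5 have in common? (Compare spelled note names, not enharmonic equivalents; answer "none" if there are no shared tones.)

B# half-diminished seventh = B#, D#, F#, A#.
B♭7♯9♯5 = Bb, D, F#, Ab, C#.
Shared: F#.

F#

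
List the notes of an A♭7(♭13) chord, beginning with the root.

Root Ab, quality dominant seventh flat thirteen:
root → Ab
3rd (major 3rd) → C
5th (perfect 5th) → Eb
7th (minor 7th) → Gb
13th (minor 13th) → Fb

Ab – C – Eb – Gb – Fb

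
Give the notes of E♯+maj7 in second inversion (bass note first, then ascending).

E♯+maj7 = E#–G##–B##–D##; second inversion → fifth (B##) lowest.

B##, D##, E#, G##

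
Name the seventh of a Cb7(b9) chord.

Bbb

Root of Cb7(b9) = Cb. The 7th is a minor 7th: Cb up a minor 7th → Bbb.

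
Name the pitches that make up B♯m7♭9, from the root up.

B♯m7♭9: minor seventh flat nine on B#.
B# — root
D# — minor 3rd
F## — perfect 5th
A# — minor 7th
C# — minor 9th

B#, D#, F##, A#, C#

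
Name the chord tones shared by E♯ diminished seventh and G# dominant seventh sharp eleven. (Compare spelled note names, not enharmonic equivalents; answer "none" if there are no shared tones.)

G-sharp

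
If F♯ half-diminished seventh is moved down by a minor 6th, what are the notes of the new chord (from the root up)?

Transposed root: F# → A# (minor 6th down). So we spell A# half-diminished seventh:
- root: A#
- minor 3rd: C#
- diminished 5th: E
- minor 7th: G#

A#  C#  E  G#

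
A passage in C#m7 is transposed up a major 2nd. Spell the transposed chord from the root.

Transposed root: C# → D# (major 2nd up). So we spell D# minor seventh:
D# — root
F# — minor 3rd
A# — perfect 5th
C# — minor 7th

D#, F#, A#, C#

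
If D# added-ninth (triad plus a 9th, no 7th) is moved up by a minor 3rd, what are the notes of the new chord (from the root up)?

F♯ – A♯ – C♯ – G♯

Transposed root: D♯ → F♯ (minor 3rd up). So we spell F♯ added-ninth:
root → F♯
3rd (major 3rd) → A♯
5th (perfect 5th) → C♯
9th (major 9th) → G♯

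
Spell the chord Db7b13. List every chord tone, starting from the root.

Db – F – Ab – Cb – Bbb

Db7b13 is a dominant seventh flat thirteen built on Db.
Db — root
F — major 3rd
Ab — perfect 5th
Cb — minor 7th
Bbb — minor 13th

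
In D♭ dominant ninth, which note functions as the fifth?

A♭

Root of D♭ dominant ninth = D♭. The 5th is a perfect 5th: D♭ up a perfect 5th → A♭.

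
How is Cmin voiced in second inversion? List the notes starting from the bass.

In root position, Cmin is C–Eb–G.
Second inversion puts the fifth (G) in the bass.

G  C  Eb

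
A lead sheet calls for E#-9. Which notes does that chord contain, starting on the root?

E# G# B# D# F##

Root E#, quality minor ninth:
root → E#
3rd (minor 3rd) → G#
5th (perfect 5th) → B#
7th (minor 7th) → D#
9th (major 9th) → F##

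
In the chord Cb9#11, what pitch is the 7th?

Bbb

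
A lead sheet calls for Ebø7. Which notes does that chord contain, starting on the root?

Ebø7 is a half-diminished seventh built on E♭.
- root: E♭
- minor 3rd: G♭
- diminished 5th: B𝄫
- minor 7th: D♭

E♭, G♭, B𝄫, D♭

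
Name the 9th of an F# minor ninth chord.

G#

Root of F# minor ninth = F#. The 9th is a major 9th: F# up a major 9th → G#.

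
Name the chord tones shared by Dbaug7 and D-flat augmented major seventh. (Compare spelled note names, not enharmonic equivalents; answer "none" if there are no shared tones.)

Db F A

Dbaug7 = Db, F, A, Cb.
D-flat augmented major seventh = Db, F, A, C.
Shared: Db, F, A.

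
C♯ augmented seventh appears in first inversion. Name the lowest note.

C♯ augmented seventh = C-sharp–E-sharp–G-double-sharp–B. First inversion → third in the bass = E-sharp.

E-sharp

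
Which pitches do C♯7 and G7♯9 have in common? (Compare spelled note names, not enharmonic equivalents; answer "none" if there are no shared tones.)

C♯7 = C#, E#, G#, B.
G7♯9 = G, B, D, F, A#.
Shared: B.

B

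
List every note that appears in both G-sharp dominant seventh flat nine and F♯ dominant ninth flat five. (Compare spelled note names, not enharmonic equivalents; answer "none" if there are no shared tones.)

G-sharp, F-sharp

G-sharp dominant seventh flat nine: G-sharp B-sharp D-sharp F-sharp A
F♯ dominant ninth flat five: F-sharp A-sharp C E G-sharp
Common to both → G-sharp, F-sharp.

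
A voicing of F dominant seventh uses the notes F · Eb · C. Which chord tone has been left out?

F dominant seventh = F, A, C, Eb. The voicing lacks the 3rd (major 3rd), A.

A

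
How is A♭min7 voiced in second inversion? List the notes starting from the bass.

E♭, G♭, A♭, C♭

In root position, A♭min7 is A♭–C♭–E♭–G♭.
Second inversion puts the fifth (E♭) in the bass.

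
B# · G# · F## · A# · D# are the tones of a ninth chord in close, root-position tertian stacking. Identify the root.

Stacking in thirds gives G# – B# – D# – F## – A#, so G# is the root — G# major ninth.

G#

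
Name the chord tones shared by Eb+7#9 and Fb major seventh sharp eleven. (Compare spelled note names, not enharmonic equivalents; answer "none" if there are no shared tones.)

E♭

Eb+7#9 = E♭, G, B, D♭, F♯.
Fb major seventh sharp eleven = F♭, A♭, C♭, E♭, B♭.
Shared: E♭.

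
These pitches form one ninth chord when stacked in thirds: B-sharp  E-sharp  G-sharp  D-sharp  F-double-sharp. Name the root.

E-sharp

Stacking in thirds gives E-sharp – G-sharp – B-sharp – D-sharp – F-double-sharp, so E-sharp is the root — E-sharp minor ninth.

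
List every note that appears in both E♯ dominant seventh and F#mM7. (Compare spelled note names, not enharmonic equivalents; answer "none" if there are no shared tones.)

E♯ dominant seventh = E#, G##, B#, D#.
F#mM7 = F#, A, C#, E#.
Shared: E#.

E#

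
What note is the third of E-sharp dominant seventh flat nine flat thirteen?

G##

E-sharp dominant seventh flat nine flat thirteen is built on E#; its 3rd is a major 3rd above the root.
A third above E uses the letter G, and the major 3rd above E# is G##.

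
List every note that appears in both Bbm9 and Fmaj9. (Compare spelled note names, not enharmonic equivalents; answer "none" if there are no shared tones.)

F, C

Bbm9 = Bb, Db, F, Ab, C.
Fmaj9 = F, A, C, E, G.
Shared: F, C.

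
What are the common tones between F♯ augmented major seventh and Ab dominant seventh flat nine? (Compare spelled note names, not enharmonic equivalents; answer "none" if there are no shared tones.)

none

F♯ augmented major seventh = F#, A#, C##, E#.
Ab dominant seventh flat nine = Ab, C, Eb, Gb, Bbb.
Shared: none.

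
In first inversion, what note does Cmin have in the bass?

E♭

Cmin = C–E♭–G. First inversion → third in the bass = E♭.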